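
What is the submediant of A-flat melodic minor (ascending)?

Degree 6 takes the letter 5 steps above A, which is F.
In melodic minor (ascending), degree 6 sits 9 semitones above the tonic. Ab + 9 semitones is pitch class 5, spelled on F as F.

F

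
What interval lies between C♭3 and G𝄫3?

Counting letters C–D–E–F–G gives a fifth.
Cb→Gbb = 6 semitones, 1 narrower than the perfect fifth (7), so diminished.

diminished fifth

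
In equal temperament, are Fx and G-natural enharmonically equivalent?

F## is pitch class 7; G is pitch class 7.
All spellings map to pitch class 7, so they are enharmonically equivalent.

Yes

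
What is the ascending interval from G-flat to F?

major seventh

The letter names run G→F, a span of 6 letter steps, so the interval is some kind of seventh.
Gb to F is 11 semitones. A major seventh is 11, so 11 makes it major.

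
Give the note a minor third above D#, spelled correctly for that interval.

F#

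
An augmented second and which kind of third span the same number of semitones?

An augmented second spans 3 semitones.
A third spanning 3 semitones is minor (the major third is 4).

minor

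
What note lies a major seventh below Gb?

G down a major seventh is Ab, so the target letter is A.
From Gb, a major seventh is 11 semitones down: Abb.

Abb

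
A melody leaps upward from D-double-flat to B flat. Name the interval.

augmented sixth

Counting letters D–E–F–G–A–B gives a sixth.
Dbb→Bb = 10 semitones, 1 wider than the major sixth (9), so augmented.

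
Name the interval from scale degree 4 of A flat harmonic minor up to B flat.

major sixth

Scale degree 4 of Ab harmonic minor is Db.
Db up to Bb: letters D→B make it a sixth; 9 semitones makes it major.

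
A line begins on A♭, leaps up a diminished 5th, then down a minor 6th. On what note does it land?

Gb

A diminished fifth up from Ab is Ebb (letter E, 6 semitones up).
A minor sixth down from Ebb is Gb (letter G, 8 semitones down).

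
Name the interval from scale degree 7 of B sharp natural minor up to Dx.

Scale degree 7 of B# natural minor is A#.
A# up to D##: letters A→D make it a fourth; 6 semitones makes it augmented.

augmented fourth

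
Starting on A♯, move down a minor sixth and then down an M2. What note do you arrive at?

B#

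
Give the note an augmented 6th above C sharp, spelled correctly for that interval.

A##

A sixth above C lands on the letter A.
An augmented sixth spans 10 semitones, so C# moves to pitch class 11. On the letter A that is A##.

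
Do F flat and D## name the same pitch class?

Yes

Fb is pitch class 4; D## is pitch class 4.
All spellings map to pitch class 4, so they are enharmonically equivalent.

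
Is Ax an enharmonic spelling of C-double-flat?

No

A## is pitch class 11; Cbb is pitch class 10.
The pitch classes differ (11 vs. 10), so they are not enharmonic equivalents.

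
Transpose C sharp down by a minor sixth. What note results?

C down a major sixth is Eb, so the target letter is E.
From C#, a minor sixth is 8 semitones down: E#.

E#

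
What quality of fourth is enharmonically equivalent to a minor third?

doubly diminished

A minor third spans 3 semitones.
A fourth spanning 3 semitones is doubly diminished (the perfect fourth is 5).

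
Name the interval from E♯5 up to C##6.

major sixth

Counting letters E–F–G–A–B–C gives a sixth.
E#→C## = 9 semitones, exactly the major sixth.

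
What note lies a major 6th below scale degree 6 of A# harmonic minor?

A

Scale degree 6 of A# harmonic minor is F#.
A major sixth (9 semitones) below F# lands on the letter A, giving A.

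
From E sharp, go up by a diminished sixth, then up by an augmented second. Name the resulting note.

D#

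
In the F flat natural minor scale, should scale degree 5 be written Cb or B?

Cb

Each scale degree takes a distinct letter name. Degree 5 of a scale on F must use the letter C.
Cb and B are enharmonically the same pitch, but only Cb uses the letter C, so it is the correct spelling here.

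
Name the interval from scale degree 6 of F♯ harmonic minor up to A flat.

diminished fifth

Scale degree 6 of F# harmonic minor is D.
D up to Ab: letters D→A make it a fifth; 6 semitones makes it diminished.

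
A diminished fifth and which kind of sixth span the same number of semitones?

doubly diminished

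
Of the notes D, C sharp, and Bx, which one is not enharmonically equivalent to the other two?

In 12-tone equal temperament, enharmonic equivalents share a pitch class. D is pitch class 2; C# is pitch class 1; B## is pitch class 1.
C# and B## share pitch class 1, while D is pitch class 2.

D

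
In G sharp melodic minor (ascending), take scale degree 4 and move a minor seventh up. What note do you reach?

B

Scale degree 4 of G# melodic minor (ascending) is C#.
A minor seventh (10 semitones) above C# lands on the letter B, giving B.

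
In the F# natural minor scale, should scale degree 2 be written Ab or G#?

G#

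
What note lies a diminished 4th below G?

A fourth below G lands on the letter D.
A diminished fourth spans 4 semitones, so G moves to pitch class 3. On the letter D that is D#.

D#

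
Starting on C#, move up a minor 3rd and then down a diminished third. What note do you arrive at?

C##

A minor third up from C# is E (letter E, 3 semitones up).
A diminished third down from E is C## (letter C, 2 semitones down).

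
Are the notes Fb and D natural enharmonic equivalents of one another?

No

Fb is pitch class 4; D is pitch class 2.
The pitch classes differ (4 vs. 2), so they are not enharmonic equivalents.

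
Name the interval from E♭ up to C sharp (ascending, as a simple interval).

Counting letters E–F–G–A–B–C gives a sixth.
Eb→C# = 10 semitones, 1 wider than the major sixth (9), so augmented.

augmented sixth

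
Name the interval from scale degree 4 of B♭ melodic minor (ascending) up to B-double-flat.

diminished fifth

Scale degree 4 of Bb melodic minor (ascending) is Eb.
Eb up to Bbb: letters E→B make it a fifth; 6 semitones makes it diminished.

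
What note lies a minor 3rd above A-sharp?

A third above A lands on the letter C.
A minor third spans 3 semitones, so A# moves to pitch class 1. On the letter C that is C#.

C#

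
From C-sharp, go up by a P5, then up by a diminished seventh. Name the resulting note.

A perfect fifth up from C# is G# (letter G, 7 semitones up).
A diminished seventh up from G# is F (letter F, 9 semitones up).

F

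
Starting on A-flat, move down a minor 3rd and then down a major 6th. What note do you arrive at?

A minor third down from Ab is F (letter F, 3 semitones down).
A major sixth down from F is Ab (letter A, 9 semitones down).

Ab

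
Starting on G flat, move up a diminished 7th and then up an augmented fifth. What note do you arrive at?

A diminished seventh up from Gb is Fbb (letter F, 9 semitones up).
An augmented fifth up from Fbb is Cb (letter C, 8 semitones up).

Cb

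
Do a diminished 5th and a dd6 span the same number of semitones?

A diminished fifth spans 6 semitones; a doubly diminished sixth spans 6.
They are enharmonically equivalent.

Yes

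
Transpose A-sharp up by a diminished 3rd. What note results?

A third above A lands on the letter C.
A diminished third spans 2 semitones, so A# moves to pitch class 0. On the letter C that is C.

C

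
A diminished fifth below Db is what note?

G

A fifth below D lands on the letter G.
A diminished fifth spans 6 semitones, so Db moves to pitch class 7. On the letter G that is G.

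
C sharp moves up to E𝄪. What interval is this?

Counting letters C–D–E gives a third.
C#→E## = 5 semitones, 1 wider than the major third (4), so augmented.

augmented third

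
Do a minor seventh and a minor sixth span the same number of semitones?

A minor seventh spans 10 semitones; a minor sixth spans 8.
The spans differ, so they are not enharmonic equivalents.

No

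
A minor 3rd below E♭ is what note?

E down a major third is C, so the target letter is C.
From Eb, a minor third is 3 semitones down: C.

C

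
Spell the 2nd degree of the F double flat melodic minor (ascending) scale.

Degree 2 takes the letter 1 step above F, which is G.
In melodic minor (ascending), degree 2 sits 2 semitones above the tonic. Fbb + 2 semitones is pitch class 5, spelled on G as Gbb.

Gbb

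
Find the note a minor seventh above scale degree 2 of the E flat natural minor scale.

Scale degree 2 of Eb natural minor is F.
A minor seventh (10 semitones) above F lands on the letter E, giving Eb.

Eb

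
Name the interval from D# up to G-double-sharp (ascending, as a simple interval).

augmented fourth

Counting letters D–E–F–G gives a fourth.
D#→G## = 6 semitones, 1 wider than the perfect fourth (5), so augmented.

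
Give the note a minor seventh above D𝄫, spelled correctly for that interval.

A seventh above D lands on the letter C.
A minor seventh spans 10 semitones, so Dbb moves to pitch class 10. On the letter C that is Cbb.

Cbb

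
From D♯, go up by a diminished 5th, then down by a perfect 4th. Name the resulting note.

E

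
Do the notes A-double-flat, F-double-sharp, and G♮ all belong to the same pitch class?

Yes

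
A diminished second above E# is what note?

A second above E lands on the letter F.
A diminished second spans 0 semitones, so E# moves to pitch class 5. On the letter F that is F.

F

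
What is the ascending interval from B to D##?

augmented third

The letter names run B→D, a span of 2 letter steps, so the interval is some kind of third.
B to D## is 5 semitones. A major third is 4, so 5 makes it augmented.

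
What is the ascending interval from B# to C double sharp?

major second

The letter names run B→C, a span of 1 letter step, so the interval is some kind of second.
B# to C## is 2 semitones. A major second is 2, so 2 makes it major.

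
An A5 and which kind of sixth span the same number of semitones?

minor

An augmented fifth spans 8 semitones.
A sixth spanning 8 semitones is minor (the major sixth is 9).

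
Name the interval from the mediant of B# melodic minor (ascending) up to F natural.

diminished third

The mediant of B# melodic minor (ascending) is D#.
D# up to F: letters D→F make it a third; 2 semitones makes it diminished.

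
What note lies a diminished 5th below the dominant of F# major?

F##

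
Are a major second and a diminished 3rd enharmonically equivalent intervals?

Yes

A major second spans 2 semitones; a diminished third spans 2.
They are enharmonically equivalent.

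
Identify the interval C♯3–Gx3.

augmented fifth

Counting letters C–D–E–F–G gives a fifth.
C#→G## = 8 semitones, 1 wider than the perfect fifth (7), so augmented.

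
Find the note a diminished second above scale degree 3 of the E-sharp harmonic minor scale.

Ab

Scale degree 3 of E# harmonic minor is G#.
A diminished second (0 semitones) above G# lands on the letter A, giving Ab.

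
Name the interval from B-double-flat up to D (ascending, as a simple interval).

augmented third

Counting letters B–C–D gives a third.
Bbb→D = 5 semitones, 1 wider than the major third (4), so augmented.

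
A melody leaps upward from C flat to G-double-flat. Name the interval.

The letter names run C→G, a span of 4 letter steps, so the interval is some kind of fifth.
Cb to Gbb is 6 semitones. A perfect fifth is 7, so 6 makes it diminished.

diminished fifth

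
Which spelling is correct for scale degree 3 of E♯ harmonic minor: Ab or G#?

Each scale degree takes a distinct letter name. Degree 3 of a scale on E must use the letter G.
G# and Ab are enharmonically the same pitch, but only G# uses the letter G, so it is the correct spelling here.

G#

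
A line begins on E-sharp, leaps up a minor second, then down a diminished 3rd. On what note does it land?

D##

A minor second up from E# is F# (letter F, 1 semitone up).
A diminished third down from F# is D## (letter D, 2 semitones down).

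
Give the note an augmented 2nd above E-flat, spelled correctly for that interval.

E up a major second is F#, so the target letter is F.
From Eb, an augmented second is 3 semitones up: F#.

F#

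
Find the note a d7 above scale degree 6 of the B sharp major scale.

Scale degree 6 of B# major is G##.
A diminished seventh (9 semitones) above G## lands on the letter F, giving F#.

F#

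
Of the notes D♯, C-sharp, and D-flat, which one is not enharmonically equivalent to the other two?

In 12-tone equal temperament, enharmonic equivalents share a pitch class. D# is pitch class 3; C# is pitch class 1; Db is pitch class 1.
C# and Db share pitch class 1, while D# is pitch class 3.

D#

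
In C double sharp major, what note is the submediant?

A##

The C## major scale runs C## D## E## F## G## A## B##.
Degree 6 is A##.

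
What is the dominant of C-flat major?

Degree 5 takes the letter 4 steps above C, which is G.
In major, degree 5 sits 7 semitones above the tonic. Cb + 7 semitones is pitch class 6, spelled on G as Gb.

Gb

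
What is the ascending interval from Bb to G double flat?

diminished sixth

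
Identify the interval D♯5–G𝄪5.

augmented fourth

The letter names run D→G, a span of 3 letter steps, so the interval is some kind of fourth.
D# to G## is 6 semitones. A perfect fourth is 5, so 6 makes it augmented.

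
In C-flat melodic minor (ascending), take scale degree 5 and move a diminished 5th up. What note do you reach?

Dbb

Scale degree 5 of Cb melodic minor (ascending) is Gb.
A diminished fifth (6 semitones) above Gb lands on the letter D, giving Dbb.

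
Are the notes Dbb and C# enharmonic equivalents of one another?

No

Dbb is pitch class 0; C# is pitch class 1.
The pitch classes differ (0 vs. 1), so they are not enharmonic equivalents.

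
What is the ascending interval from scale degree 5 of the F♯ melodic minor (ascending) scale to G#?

perfect fifth

Scale degree 5 of F# melodic minor (ascending) is C#.
C# up to G#: letters C→G make it a fifth; 7 semitones makes it perfect.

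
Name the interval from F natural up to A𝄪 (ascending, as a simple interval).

The letter names run F→A, a span of 2 letter steps, so the interval is some kind of third.
F to A## is 6 semitones. A major third is 4, so 6 makes it doubly augmented.

doubly augmented third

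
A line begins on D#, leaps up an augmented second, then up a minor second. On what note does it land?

F##

An augmented second up from D# is E## (letter E, 3 semitones up).
A minor second up from E## is F## (letter F, 1 semitone up).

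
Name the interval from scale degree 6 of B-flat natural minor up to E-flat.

Scale degree 6 of Bb natural minor is Gb.
Gb up to Eb: letters G→E make it a sixth; 9 semitones makes it major.

major sixth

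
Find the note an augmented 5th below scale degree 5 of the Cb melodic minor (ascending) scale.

Scale degree 5 of Cb melodic minor (ascending) is Gb.
An augmented fifth (8 semitones) below Gb lands on the letter C, giving Cbb.

Cbb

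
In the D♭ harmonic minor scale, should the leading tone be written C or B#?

Each scale degree takes a distinct letter name. Degree 7 of a scale on D must use the letter C.
C and B# are enharmonically the same pitch, but only C uses the letter C, so it is the correct spelling here.

C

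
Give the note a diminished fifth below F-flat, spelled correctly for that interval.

A fifth below F lands on the letter B.
A diminished fifth spans 6 semitones, so Fb moves to pitch class 10. On the letter B that is Bb.

Bb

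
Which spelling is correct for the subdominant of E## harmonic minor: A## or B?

A##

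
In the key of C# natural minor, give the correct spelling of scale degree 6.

A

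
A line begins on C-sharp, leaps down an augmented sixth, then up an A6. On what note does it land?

C#

An augmented sixth down from C# is Eb (letter E, 10 semitones down).
An augmented sixth up from Eb is C# (letter C, 10 semitones up).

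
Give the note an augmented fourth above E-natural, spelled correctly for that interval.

A#

A fourth above E lands on the letter A.
An augmented fourth spans 6 semitones, so E moves to pitch class 10. On the letter A that is A#.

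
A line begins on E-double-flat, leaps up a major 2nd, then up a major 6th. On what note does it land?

Db

A major second up from Ebb is Fb (letter F, 2 semitones up).
A major sixth up from Fb is Db (letter D, 9 semitones up).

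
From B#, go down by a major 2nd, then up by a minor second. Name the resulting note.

B

A major second down from B# is A# (letter A, 2 semitones down).
A minor second up from A# is B (letter B, 1 semitone up).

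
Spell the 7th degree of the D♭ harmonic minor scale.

C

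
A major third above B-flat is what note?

D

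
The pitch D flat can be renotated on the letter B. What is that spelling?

B##

Plain B sits 2 semitones below Db, so on the letter B the same pitch needs a double sharp: B##.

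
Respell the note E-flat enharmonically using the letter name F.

Fbb

Plain F sits 2 semitones above Eb, so on the letter F the same pitch needs a double flat: Fbb.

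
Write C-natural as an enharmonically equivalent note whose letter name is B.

B#

C is pitch class 0. The letter B alone is pitch class 11.
To reach pitch class 0 from B requires an offset of +1 semitone, i.e. sharp: B#.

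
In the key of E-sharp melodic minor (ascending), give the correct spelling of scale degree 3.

G#

The E# melodic minor (ascending) scale runs E# F## G# A# B# C## D##.
Degree 3 is G#.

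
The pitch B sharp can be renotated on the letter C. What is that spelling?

C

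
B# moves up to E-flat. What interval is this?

Counting letters B–C–D–E gives a fourth.
B#→Eb = 3 semitones, 2 narrower than the perfect fourth (5), so doubly diminished.

doubly diminished fourth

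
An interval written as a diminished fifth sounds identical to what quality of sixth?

doubly diminished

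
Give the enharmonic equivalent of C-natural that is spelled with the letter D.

Dbb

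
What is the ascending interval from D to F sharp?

major third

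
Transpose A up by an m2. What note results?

A second above A lands on the letter B.
A minor second spans 1 semitone, so A moves to pitch class 10. On the letter B that is Bb.

Bb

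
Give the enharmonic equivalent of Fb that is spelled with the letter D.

Plain D sits 2 semitones below Fb, so on the letter D the same pitch needs a double sharp: D##.

D##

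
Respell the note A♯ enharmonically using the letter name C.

Cbb

A# is pitch class 10. The letter C alone is pitch class 0.
To reach pitch class 10 from C requires an offset of -2 semitones, i.e. double flat: Cbb.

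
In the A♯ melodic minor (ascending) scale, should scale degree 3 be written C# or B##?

C#

Each scale degree takes a distinct letter name. Degree 3 of a scale on A must use the letter C.
C# and B## are enharmonically the same pitch, but only C# uses the letter C, so it is the correct spelling here.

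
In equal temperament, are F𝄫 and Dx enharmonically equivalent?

No

Two spellings are enharmonically equivalent only if they share a pitch class.
Here Fbb → 3, D## → 4; 3 ≠ 4, so they are not.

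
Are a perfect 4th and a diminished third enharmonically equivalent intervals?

No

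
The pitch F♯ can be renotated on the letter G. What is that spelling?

F# is pitch class 6. The letter G alone is pitch class 7.
To reach pitch class 6 from G requires an offset of -1 semitone, i.e. flat: Gb.

Gb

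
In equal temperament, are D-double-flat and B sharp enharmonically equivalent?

Yes

Dbb = pitch class 0 and B# = pitch class 0 — the same pitch class, so they are enharmonic equivalents.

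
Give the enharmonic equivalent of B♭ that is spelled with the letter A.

A#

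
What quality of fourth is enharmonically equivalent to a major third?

diminished

A major third spans 4 semitones.
A fourth spanning 4 semitones is diminished (the perfect fourth is 5).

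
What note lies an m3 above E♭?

Gb

A third above E lands on the letter G.
A minor third spans 3 semitones, so Eb moves to pitch class 6. On the letter G that is Gb.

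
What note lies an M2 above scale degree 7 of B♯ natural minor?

Scale degree 7 of B# natural minor is A#.
A major second (2 semitones) above A# lands on the letter B, giving B#.

B#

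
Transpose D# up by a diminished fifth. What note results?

D up a perfect fifth is A, so the target letter is A.
From D#, a diminished fifth is 6 semitones up: A.

A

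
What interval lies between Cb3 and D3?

The letter names run C→D, a span of 1 letter step, so the interval is some kind of second.
Cb to D is 3 semitones. A major second is 2, so 3 makes it augmented.

augmented second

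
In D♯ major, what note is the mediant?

Degree 3 takes the letter 2 steps above D, which is F.
In major, degree 3 sits 4 semitones above the tonic. D# + 4 semitones is pitch class 7, spelled on F as F##.

F##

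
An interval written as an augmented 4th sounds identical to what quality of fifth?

diminished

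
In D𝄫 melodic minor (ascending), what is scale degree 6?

Degree 6 takes the letter 5 steps above D, which is B.
In melodic minor (ascending), degree 6 sits 9 semitones above the tonic. Dbb + 9 semitones is pitch class 9, spelled on B as Bbb.

Bbb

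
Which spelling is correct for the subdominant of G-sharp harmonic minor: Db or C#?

Each scale degree takes a distinct letter name. Degree 4 of a scale on G must use the letter C.
C# and Db are enharmonically the same pitch, but only C# uses the letter C, so it is the correct spelling here.

C#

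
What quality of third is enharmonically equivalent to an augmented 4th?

An augmented fourth spans 6 semitones.
A third spanning 6 semitones is doubly augmented (the major third is 4).

doubly augmented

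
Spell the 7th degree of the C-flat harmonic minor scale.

Bb

The Cb harmonic minor scale runs Cb Db Ebb Fb Gb Abb Bb.
Degree 7 is Bb.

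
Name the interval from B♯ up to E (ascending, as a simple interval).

Counting letters B–C–D–E gives a fourth.
B#→E = 4 semitones, 1 narrower than the perfect fourth (5), so diminished.

diminished fourth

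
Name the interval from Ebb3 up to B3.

doubly augmented fifth

Counting letters E–F–G–A–B gives a fifth.
Ebb→B = 9 semitones, 2 wider than the perfect fifth (7), so doubly augmented.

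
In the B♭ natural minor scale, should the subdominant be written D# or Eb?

Each scale degree takes a distinct letter name. Degree 4 of a scale on B must use the letter E.
Eb and D# are enharmonically the same pitch, but only Eb uses the letter E, so it is the correct spelling here.

Eb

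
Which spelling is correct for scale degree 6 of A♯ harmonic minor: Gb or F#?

Each scale degree takes a distinct letter name. Degree 6 of a scale on A must use the letter F.
F# and Gb are enharmonically the same pitch, but only F# uses the letter F, so it is the correct spelling here.

F#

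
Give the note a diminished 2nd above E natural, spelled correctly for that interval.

Fb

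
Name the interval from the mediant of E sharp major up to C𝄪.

perfect fourth

The mediant of E# major is G##.
G## up to C##: letters G→C make it a fourth; 5 semitones makes it perfect.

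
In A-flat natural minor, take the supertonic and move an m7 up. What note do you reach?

The supertonic of Ab natural minor is Bb.
A minor seventh (10 semitones) above Bb lands on the letter A, giving Ab.

Ab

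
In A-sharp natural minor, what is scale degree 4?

D#

Degree 4 takes the letter 3 steps above A, which is D.
In natural minor, degree 4 sits 5 semitones above the tonic. A# + 5 semitones is pitch class 3, spelled on D as D#.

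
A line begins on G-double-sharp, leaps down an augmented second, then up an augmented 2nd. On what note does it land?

An augmented second down from G## is F# (letter F, 3 semitones down).
An augmented second up from F# is G## (letter G, 3 semitones up).

G##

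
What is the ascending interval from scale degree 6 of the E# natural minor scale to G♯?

Scale degree 6 of E# natural minor is C#.
C# up to G#: letters C→G make it a fifth; 7 semitones makes it perfect.

perfect fifth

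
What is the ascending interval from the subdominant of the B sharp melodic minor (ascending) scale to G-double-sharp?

major third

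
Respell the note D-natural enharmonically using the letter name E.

Plain E sits 2 semitones above D, so on the letter E the same pitch needs a double flat: Ebb.

Ebb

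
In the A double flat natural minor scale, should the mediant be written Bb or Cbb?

Cbb

Each scale degree takes a distinct letter name. Degree 3 of a scale on A must use the letter C.
Cbb and Bb are enharmonically the same pitch, but only Cbb uses the letter C, so it is the correct spelling here.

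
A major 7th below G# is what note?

A seventh below G lands on the letter A.
A major seventh spans 11 semitones, so G# moves to pitch class 9. On the letter A that is A.

A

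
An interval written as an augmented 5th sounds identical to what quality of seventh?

An augmented fifth spans 8 semitones.
A seventh spanning 8 semitones is doubly diminished (the major seventh is 11).

doubly diminished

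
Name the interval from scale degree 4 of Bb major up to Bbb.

diminished fifth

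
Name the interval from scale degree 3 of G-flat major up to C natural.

major second

Scale degree 3 of Gb major is Bb.
Bb up to C: letters B→C make it a second; 2 semitones makes it major.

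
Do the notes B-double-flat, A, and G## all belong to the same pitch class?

Yes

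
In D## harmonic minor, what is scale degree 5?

A##

Degree 5 takes the letter 4 steps above D, which is A.
In harmonic minor, degree 5 sits 7 semitones above the tonic. D## + 7 semitones is pitch class 11, spelled on A as A##.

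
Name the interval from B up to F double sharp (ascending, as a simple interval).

Counting letters B–C–D–E–F gives a fifth.
B→F## = 8 semitones, 1 wider than the perfect fifth (7), so augmented.

augmented fifth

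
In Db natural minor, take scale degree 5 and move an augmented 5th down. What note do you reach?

Scale degree 5 of Db natural minor is Ab.
An augmented fifth (8 semitones) below Ab lands on the letter D, giving Dbb.

Dbb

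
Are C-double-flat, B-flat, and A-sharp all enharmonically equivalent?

Yes

Cbb = pitch class 10 and Bb = pitch class 10 and A# = pitch class 10 — the same pitch class, so they are enharmonic equivalents.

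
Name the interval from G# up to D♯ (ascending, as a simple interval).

Counting letters G–A–B–C–D gives a fifth.
G#→D# = 7 semitones, exactly the perfect fifth.

perfect fifth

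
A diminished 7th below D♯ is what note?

A seventh below D lands on the letter E.
A diminished seventh spans 9 semitones, so D# moves to pitch class 6. On the letter E that is E##.

E##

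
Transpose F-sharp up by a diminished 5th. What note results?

C

A fifth above F lands on the letter C.
A diminished fifth spans 6 semitones, so F# moves to pitch class 0. On the letter C that is C.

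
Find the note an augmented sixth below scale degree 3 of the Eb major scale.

Scale degree 3 of Eb major is G.
An augmented sixth (10 semitones) below G lands on the letter B, giving Bbb.

Bbb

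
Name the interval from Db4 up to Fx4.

Counting letters D–E–F gives a third.
Db→F## = 6 semitones, 2 wider than the major third (4), so doubly augmented.

doubly augmented third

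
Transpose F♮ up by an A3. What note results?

A#

A third above F lands on the letter A.
An augmented third spans 5 semitones, so F moves to pitch class 10. On the letter A that is A#.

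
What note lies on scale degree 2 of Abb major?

Bbb

The Abb major scale runs Abb Bbb Cb Dbb Ebb Fb Gb.
Degree 2 is Bbb.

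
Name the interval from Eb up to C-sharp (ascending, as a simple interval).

Counting letters E–F–G–A–B–C gives a sixth.
Eb→C# = 10 semitones, 1 wider than the major sixth (9), so augmented.

augmented sixth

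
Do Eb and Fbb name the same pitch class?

Eb is pitch class 3; Fbb is pitch class 3.
All spellings map to pitch class 3, so they are enharmonically equivalent.

Yes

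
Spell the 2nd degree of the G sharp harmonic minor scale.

The G# harmonic minor scale runs G# A# B C# D# E F##.
Degree 2 is A#.

A#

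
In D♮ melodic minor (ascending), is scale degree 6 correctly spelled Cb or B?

Each scale degree takes a distinct letter name. Degree 6 of a scale on D must use the letter B.
B and Cb are enharmonically the same pitch, but only B uses the letter B, so it is the correct spelling here.

B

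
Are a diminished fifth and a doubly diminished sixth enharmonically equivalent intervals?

Yes

A diminished fifth spans 6 semitones; a doubly diminished sixth spans 6.
They are enharmonically equivalent.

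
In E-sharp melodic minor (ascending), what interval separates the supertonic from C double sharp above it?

The supertonic of E# melodic minor (ascending) is F##.
F## up to C##: letters F→C make it a fifth; 7 semitones makes it perfect.

perfect fifth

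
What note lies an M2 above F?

F up a major second is G, so the target letter is G.
From F, a major second is 2 semitones up: G.

G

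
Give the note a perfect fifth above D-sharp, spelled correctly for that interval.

D up a perfect fifth is A, so the target letter is A.
From D#, a perfect fifth is 7 semitones up: A#.

A#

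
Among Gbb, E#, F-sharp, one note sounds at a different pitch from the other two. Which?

In 12-tone equal temperament, enharmonic equivalents share a pitch class. Gbb is pitch class 5; E# is pitch class 5; F# is pitch class 6.
Gbb and E# share pitch class 5, while F# is pitch class 6.

F#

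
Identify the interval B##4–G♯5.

The letter names run B→G, a span of 5 letter steps, so the interval is some kind of sixth.
B## to G# is 7 semitones. A major sixth is 9, so 7 makes it diminished.

diminished sixth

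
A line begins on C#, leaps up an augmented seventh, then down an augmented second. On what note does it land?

An augmented seventh up from C# is B## (letter B, 12 semitones up).
An augmented second down from B## is A# (letter A, 3 semitones down).

A#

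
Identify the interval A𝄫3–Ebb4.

perfect fifth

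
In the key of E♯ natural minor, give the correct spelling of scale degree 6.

The E# natural minor scale runs E# F## G# A# B# C# D#.
Degree 6 is C#.

C#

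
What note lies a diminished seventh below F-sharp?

G##

A seventh below F lands on the letter G.
A diminished seventh spans 9 semitones, so F# moves to pitch class 9. On the letter G that is G##.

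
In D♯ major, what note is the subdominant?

The D# major scale runs D# E# F## G# A# B# C##.
Degree 4 is G#.

G#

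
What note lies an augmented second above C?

D#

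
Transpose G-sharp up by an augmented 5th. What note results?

D##

A fifth above G lands on the letter D.
An augmented fifth spans 8 semitones, so G# moves to pitch class 4. On the letter D that is D##.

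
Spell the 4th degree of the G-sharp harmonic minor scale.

C#

Degree 4 takes the letter 3 steps above G, which is C.
In harmonic minor, degree 4 sits 5 semitones above the tonic. G# + 5 semitones is pitch class 1, spelled on C as C#.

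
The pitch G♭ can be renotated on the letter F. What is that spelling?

F#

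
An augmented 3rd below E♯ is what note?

E down a major third is C, so the target letter is C.
From E#, an augmented third is 5 semitones down: C.

C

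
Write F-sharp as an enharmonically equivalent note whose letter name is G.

Gb

F# is pitch class 6. The letter G alone is pitch class 7.
To reach pitch class 6 from G requires an offset of -1 semitone, i.e. flat: Gb.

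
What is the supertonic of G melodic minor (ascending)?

A

Degree 2 takes the letter 1 step above G, which is A.
In melodic minor (ascending), degree 2 sits 2 semitones above the tonic. G + 2 semitones is pitch class 9, spelled on A as A.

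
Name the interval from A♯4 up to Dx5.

augmented fourth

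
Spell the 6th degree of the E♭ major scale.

C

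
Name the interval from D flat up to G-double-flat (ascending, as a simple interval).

Counting letters D–E–F–G gives a fourth.
Db→Gbb = 4 semitones, 1 narrower than the perfect fourth (5), so diminished.

diminished fourth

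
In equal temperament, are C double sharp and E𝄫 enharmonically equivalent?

Yes

C## is pitch class 2; Ebb is pitch class 2.
All spellings map to pitch class 2, so they are enharmonically equivalent.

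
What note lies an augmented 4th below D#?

D down a perfect fourth is A, so the target letter is A.
From D#, an augmented fourth is 6 semitones down: A.

A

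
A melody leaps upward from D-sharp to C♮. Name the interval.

diminished seventh

The letter names run D→C, a span of 6 letter steps, so the interval is some kind of seventh.
D# to C is 9 semitones. A major seventh is 11, so 9 makes it diminished.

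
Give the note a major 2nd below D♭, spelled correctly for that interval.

D down a major second is C, so the target letter is C.
From Db, a major second is 2 semitones down: Cb.

Cb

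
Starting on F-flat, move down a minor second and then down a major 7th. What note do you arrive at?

A minor second down from Fb is Eb (letter E, 1 semitone down).
A major seventh down from Eb is Fb (letter F, 11 semitones down).

Fb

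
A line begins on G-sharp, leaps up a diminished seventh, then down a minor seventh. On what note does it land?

G

A diminished seventh up from G# is F (letter F, 9 semitones up).
A minor seventh down from F is G (letter G, 10 semitones down).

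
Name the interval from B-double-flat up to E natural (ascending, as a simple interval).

doubly augmented fourth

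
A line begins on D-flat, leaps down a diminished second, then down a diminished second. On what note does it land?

B##

A diminished second down from Db is C# (letter C, 0 semitones down).
A diminished second down from C# is B## (letter B, 0 semitones down).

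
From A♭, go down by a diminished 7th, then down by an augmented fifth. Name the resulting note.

Eb

A diminished seventh down from Ab is B (letter B, 9 semitones down).
An augmented fifth down from B is Eb (letter E, 8 semitones down).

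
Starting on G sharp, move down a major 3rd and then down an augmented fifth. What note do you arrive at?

Ab

A major third down from G# is E (letter E, 4 semitones down).
An augmented fifth down from E is Ab (letter A, 8 semitones down).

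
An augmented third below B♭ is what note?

B down a major third is G, so the target letter is G.
From Bb, an augmented third is 5 semitones down: Gbb.

Gbb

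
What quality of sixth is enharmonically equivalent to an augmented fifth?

An augmented fifth spans 8 semitones.
A sixth spanning 8 semitones is minor (the major sixth is 9).

minor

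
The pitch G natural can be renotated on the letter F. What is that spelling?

G is pitch class 7. The letter F alone is pitch class 5.
To reach pitch class 7 from F requires an offset of +2 semitones, i.e. double sharp: F##.

F##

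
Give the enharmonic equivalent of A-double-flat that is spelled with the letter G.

Abb is pitch class 7. The letter G alone is pitch class 7.
Pitch class 7 on G needs no accidental: G.

G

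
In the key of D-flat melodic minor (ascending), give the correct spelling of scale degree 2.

The Db melodic minor (ascending) scale runs Db Eb Fb Gb Ab Bb C.
Degree 2 is Eb.

Eb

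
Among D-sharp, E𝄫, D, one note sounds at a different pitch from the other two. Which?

D#

In 12-tone equal temperament, enharmonic equivalents share a pitch class. D# is pitch class 3; Ebb is pitch class 2; D is pitch class 2.
Ebb and D share pitch class 2, while D# is pitch class 3.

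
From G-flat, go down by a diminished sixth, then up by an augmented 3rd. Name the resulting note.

D##

A diminished sixth down from Gb is B (letter B, 7 semitones down).
An augmented third up from B is D## (letter D, 5 semitones up).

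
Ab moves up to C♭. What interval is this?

minor third

Counting letters A–B–C gives a third.
Ab→Cb = 3 semitones, 1 narrower than the major third (4), so minor.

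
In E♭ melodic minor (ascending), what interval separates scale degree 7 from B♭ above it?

minor sixth

Scale degree 7 of Eb melodic minor (ascending) is D.
D up to Bb: letters D→B make it a sixth; 8 semitones makes it minor.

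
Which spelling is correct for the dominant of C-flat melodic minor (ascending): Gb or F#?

Gb

Each scale degree takes a distinct letter name. Degree 5 of a scale on C must use the letter G.
Gb and F# are enharmonically the same pitch, but only Gb uses the letter G, so it is the correct spelling here.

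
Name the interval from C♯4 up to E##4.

Counting letters C–D–E gives a third.
C#→E## = 5 semitones, 1 wider than the major third (4), so augmented.

augmented third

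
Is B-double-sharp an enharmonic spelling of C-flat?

B## is pitch class 1; Cb is pitch class 11.
The pitch classes differ (1 vs. 11), so they are not enharmonic equivalents.

No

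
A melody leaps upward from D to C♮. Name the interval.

Counting letters D–E–F–G–A–B–C gives a seventh.
D→C = 10 semitones, 1 narrower than the major seventh (11), so minor.

minor seventh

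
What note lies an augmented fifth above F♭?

C

A fifth above F lands on the letter C.
An augmented fifth spans 8 semitones, so Fb moves to pitch class 0. On the letter C that is C.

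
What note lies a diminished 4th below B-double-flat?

B down a perfect fourth is F#, so the target letter is F.
From Bbb, a diminished fourth is 4 semitones down: F.

F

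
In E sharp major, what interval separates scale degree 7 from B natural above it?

Scale degree 7 of E# major is D##.
D## up to B: letters D→B make it a sixth; 7 semitones makes it diminished.

diminished sixth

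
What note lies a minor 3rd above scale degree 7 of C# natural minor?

Scale degree 7 of C# natural minor is B.
A minor third (3 semitones) above B lands on the letter D, giving D.

D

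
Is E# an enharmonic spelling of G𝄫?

Yes

E# = pitch class 5 and Gbb = pitch class 5 — the same pitch class, so they are enharmonic equivalents.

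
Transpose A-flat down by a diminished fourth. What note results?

E

A fourth below A lands on the letter E.
A diminished fourth spans 4 semitones, so Ab moves to pitch class 4. On the letter E that is E.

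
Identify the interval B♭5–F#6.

augmented fifth

The letter names run B→F, a span of 4 letter steps, so the interval is some kind of fifth.
Bb to F# is 8 semitones. A perfect fifth is 7, so 8 makes it augmented.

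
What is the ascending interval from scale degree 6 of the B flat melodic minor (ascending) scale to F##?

augmented seventh

Scale degree 6 of Bb melodic minor (ascending) is G.
G up to F##: letters G→F make it a seventh; 12 semitones makes it augmented.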